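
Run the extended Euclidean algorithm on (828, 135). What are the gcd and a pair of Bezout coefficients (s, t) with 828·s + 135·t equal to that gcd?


Euclidean algorithm on (828, 135) — divide until remainder is 0:
  828 = 6 · 135 + 18
  135 = 7 · 18 + 9
  18 = 2 · 9 + 0
gcd(828, 135) = 9.
Track Bezout coefficients alongside the remainders: start with r₀ = 828 = a·1 + b·0 (s = 1, t = 0) and r₁ = 135 = a·0 + b·1 (s = 0, t = 1); each new remainder r_{k+1} = r_{k-1} − q_k·r_k inherits s_{k+1} = s_{k-1} − q_k·s_k, t_{k+1} = t_{k-1} − q_k·t_k, so r_k = a·s_k + b·t_k at every step:
  q = 6: r = 18, s = 1 − 6·0 = 1, t = 0 − 6·1 = -6  (check: 828·1 + 135·(-6) = 18)
  q = 7: r = 9, s = 0 − 7·1 = -7, t = 1 − 7·(-6) = 43  (check: 828·(-7) + 135·43 = 9)
The row with r = 9 (the gcd) gives the Bezout coefficients s = -7, t = 43.
Result: 828 · (-7) + 135 · (43) = 9.

gcd(828, 135) = 9; s = -7, t = 43 (check: 828·(-7) + 135·43 = 9).


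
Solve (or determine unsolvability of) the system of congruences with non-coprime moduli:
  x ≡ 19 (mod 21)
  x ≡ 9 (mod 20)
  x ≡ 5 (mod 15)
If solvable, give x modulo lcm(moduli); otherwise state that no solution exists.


Moduli 21, 20, 15 are not pairwise coprime, so CRT works modulo lcm(m_i) when all pairwise compatibility conditions hold.
Pairwise compatibility: gcd(m_i, m_j) must divide a_i - a_j for every pair.
Merge one congruence at a time:
  Start: x ≡ 19 (mod 21).
  Combine with x ≡ 9 (mod 20): gcd(21, 20) = 1; 9 - 19 = -10, which IS divisible by 1, so compatible.
    Write x = 19 + 21·t and substitute into x ≡ 9 (mod 20): 21·t ≡ 9 − 19 = -10 (mod 20).
    Reduce coefficients mod 20: 1·t ≡ 10 (mod 20).
    So t ≡ 10 (mod 20).
    Then x = 19 + 21·10 = 229, valid modulo lcm(21, 20) = 420: x ≡ 229 (mod 420).
  Combine with x ≡ 5 (mod 15): gcd(420, 15) = 15, and 5 - 229 = -224 is NOT divisible by 15.
    ⇒ system is inconsistent (no integer solution).

No solution (the system is inconsistent).


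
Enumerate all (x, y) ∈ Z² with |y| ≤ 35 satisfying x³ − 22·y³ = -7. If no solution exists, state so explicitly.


The equation is x³ - 22y³ = -7. For fixed y, x³ = 22·y³ − 7, so a solution requires the RHS to be a perfect cube.
Strategy: iterate y from -35 to 35, compute RHS = 22·y³ − 7, and check whether it is a (positive or negative) perfect cube.
Check small values of y:
  y = 0: RHS = -7 is not a perfect cube.
  y = 1: RHS = 15 is not a perfect cube.
  y = -1: RHS = -29 is not a perfect cube.
  y = 2: RHS = 169 is not a perfect cube.
  y = -2: RHS = -183 is not a perfect cube.
  y = 3: RHS = 587 is not a perfect cube.
  y = -3: RHS = -601 is not a perfect cube.
Continuing the search up to |y| = 35 finds no solutions either.
No (x, y) in the scanned range satisfies the equation.

No integer solutions with |y| ≤ 35.


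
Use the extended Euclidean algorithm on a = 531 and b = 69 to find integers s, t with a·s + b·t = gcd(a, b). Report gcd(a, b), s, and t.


Euclidean algorithm on (531, 69) — divide until remainder is 0:
  531 = 7 · 69 + 48
  69 = 1 · 48 + 21
  48 = 2 · 21 + 6
  21 = 3 · 6 + 3
  6 = 2 · 3 + 0
gcd(531, 69) = 3.
Track Bezout coefficients alongside the remainders: start with r₀ = 531 = a·1 + b·0 (s = 1, t = 0) and r₁ = 69 = a·0 + b·1 (s = 0, t = 1); each new remainder r_{k+1} = r_{k-1} − q_k·r_k inherits s_{k+1} = s_{k-1} − q_k·s_k, t_{k+1} = t_{k-1} − q_k·t_k, so r_k = a·s_k + b·t_k at every step:
  q = 7: r = 48, s = 1 − 7·0 = 1, t = 0 − 7·1 = -7  (check: 531·1 + 69·(-7) = 48)
  q = 1: r = 21, s = 0 − 1·1 = -1, t = 1 − 1·(-7) = 8  (check: 531·(-1) + 69·8 = 21)
  q = 2: r = 6, s = 1 − 2·(-1) = 3, t = -7 − 2·8 = -23  (check: 531·3 + 69·(-23) = 6)
  q = 3: r = 3, s = -1 − 3·3 = -10, t = 8 − 3·(-23) = 77  (check: 531·(-10) + 69·77 = 3)
The row with r = 3 (the gcd) gives the Bezout coefficients s = -10, t = 77.
Result: 531 · (-10) + 69 · (77) = 3.

gcd(531, 69) = 3; s = -10, t = 77 (check: 531·(-10) + 69·77 = 3).


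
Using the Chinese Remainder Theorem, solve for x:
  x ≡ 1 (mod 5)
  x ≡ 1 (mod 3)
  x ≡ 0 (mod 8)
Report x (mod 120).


Moduli 5, 3, 8 are pairwise coprime; by CRT there is a unique solution modulo M = 5 · 3 · 8 = 120.
Solve pairwise, accumulating the modulus:
  Start with x ≡ 1 (mod 5).
  Combine with x ≡ 1 (mod 3): since gcd(5, 3) = 1, we get a unique residue mod 15.
    Write x = 1 + 5·t and substitute into x ≡ 1 (mod 3): 5·t ≡ 1 − 1 = 0 (mod 3).
    Reduce coefficients mod 3: 2·t ≡ 0 (mod 3).
    The inverse of 2 mod 3 is 2 (since 2·2 = 4 = 1·3 + 1), so t ≡ 2·0 = 0 ≡ 0 (mod 3).
    Then x = 1 + 5·0 = 1, valid modulo lcm(5, 3) = 15: x ≡ 1 (mod 15).
  Combine with x ≡ 0 (mod 8): since gcd(15, 8) = 1, we get a unique residue mod 120.
    Write x = 1 + 15·t and substitute into x ≡ 0 (mod 8): 15·t ≡ 0 − 1 = -1 (mod 8).
    Reduce coefficients mod 8: 7·t ≡ 7 (mod 8).
    The inverse of 7 mod 8 is 7 (since 7·7 = 49 = 6·8 + 1), so t ≡ 7·7 = 49 ≡ 1 (mod 8).
    Then x = 1 + 15·1 = 16, valid modulo lcm(15, 8) = 120: x ≡ 16 (mod 120).
Verify: 16 mod 5 = 1 ✓, 16 mod 3 = 1 ✓, 16 mod 8 = 0 ✓.

x ≡ 16 (mod 120).


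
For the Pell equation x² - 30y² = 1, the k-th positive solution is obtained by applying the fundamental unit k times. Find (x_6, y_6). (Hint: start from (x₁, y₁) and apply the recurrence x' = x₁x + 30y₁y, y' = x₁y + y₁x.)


Step 1: Find the fundamental solution (x₁, y₁) of x² - 30y² = 1.
  Expand √30 as a continued fraction. a₀ = ⌊√30⌋ = 5; iterate m_{k+1} = d_k·a_k − m_k, d_{k+1} = (30 − m_{k+1}²)/d_k, a_{k+1} = ⌊(a₀ + m_{k+1})/d_{k+1}⌋ (starting m₀ = 0, d₀ = 1), with convergents p_k = a_k·p_{k-1} + p_{k-2}, q_k = a_k·q_{k-1} + q_{k-2} (p₋₁ = 1, q₋₁ = 0):
  k = 0: a₀ = 5; p₀/q₀ = 5/1; p₀² − 30·q₀² = 25 − 30 = -5.
  k = 1: m = 5, d = 5, a = ⌊(5 + 5)/5⌋ = 2; p/q = (2·5 + 1)/(2·1 + 0) = 11/2; p² − 30·q² = 121 − 120 = 1.
  The first convergent with p² − 30·q² = 1 gives the fundamental solution (x₁, y₁) = (11, 2).
Step 2: Apply the recurrence (x_{n+1}, y_{n+1}) = (x₁x_n + 30y₁y_n, x₁y_n + y₁x_n) repeatedly.
  From (x_1, y_1) = (11, 2): x_2 = 11·11 + 30·2·2 = 241; y_2 = 11·2 + 2·11 = 44.
  From (x_2, y_2) = (241, 44): x_3 = 11·241 + 30·2·44 = 5291; y_3 = 11·44 + 2·241 = 966.
  From (x_3, y_3) = (5291, 966): x_4 = 11·5291 + 30·2·966 = 116161; y_4 = 11·966 + 2·5291 = 21208.
  From (x_4, y_4) = (116161, 21208): x_5 = 11·116161 + 30·2·21208 = 2550251; y_5 = 11·21208 + 2·116161 = 465610.
  From (x_5, y_5) = (2550251, 465610): x_6 = 11·2550251 + 30·2·465610 = 55989361; y_6 = 11·465610 + 2·2550251 = 10222212.
Step 3: Verify x_6² - 30·y_6² = 3134808545188321 - 3134808545188320 = 1 (should be 1). ✓

(x_1, y_1) = (11, 2); (x_6, y_6) = (55989361, 10222212).


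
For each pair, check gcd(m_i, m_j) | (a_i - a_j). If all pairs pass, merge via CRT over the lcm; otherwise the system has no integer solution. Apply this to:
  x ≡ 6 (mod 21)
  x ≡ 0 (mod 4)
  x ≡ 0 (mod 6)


Moduli 21, 4, 6 are not pairwise coprime, so CRT works modulo lcm(m_i) when all pairwise compatibility conditions hold.
Pairwise compatibility: gcd(m_i, m_j) must divide a_i - a_j for every pair.
Merge one congruence at a time:
  Start: x ≡ 6 (mod 21).
  Combine with x ≡ 0 (mod 4): gcd(21, 4) = 1; 0 - 6 = -6, which IS divisible by 1, so compatible.
    Write x = 6 + 21·t and substitute into x ≡ 0 (mod 4): 21·t ≡ 0 − 6 = -6 (mod 4).
    Reduce coefficients mod 4: 1·t ≡ 2 (mod 4).
    So t ≡ 2 (mod 4).
    Then x = 6 + 21·2 = 48, valid modulo lcm(21, 4) = 84: x ≡ 48 (mod 84).
  Combine with x ≡ 0 (mod 6): gcd(84, 6) = 6; 0 - 48 = -48, which IS divisible by 6, so compatible.
    Write x = 48 + 84·t and substitute into x ≡ 0 (mod 6): 84·t ≡ 0 − 48 = -48 (mod 6).
    Divide the congruence (and modulus) by g = 6: 14·t ≡ -8 (mod 1).
    Modulo 1 every t works; take t = 0.
    Then x = 48 + 84·0 = 48, valid modulo lcm(84, 6) = 84: x ≡ 48 (mod 84).
Verify: 48 mod 21 = 6, 48 mod 4 = 0, 48 mod 6 = 0.

x ≡ 48 (mod 84).


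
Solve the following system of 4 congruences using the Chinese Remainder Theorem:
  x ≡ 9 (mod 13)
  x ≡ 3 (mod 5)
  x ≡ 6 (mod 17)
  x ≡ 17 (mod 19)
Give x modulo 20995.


Product of moduli M = 13 · 5 · 17 · 19 = 20995.
Merge one congruence at a time:
  Start: x ≡ 9 (mod 13).
  Combine with x ≡ 3 (mod 5); new modulus lcm = 65.
    Write x = 9 + 13·t and substitute into x ≡ 3 (mod 5): 13·t ≡ 3 − 9 = -6 (mod 5).
    Reduce coefficients mod 5: 3·t ≡ 4 (mod 5).
    The inverse of 3 mod 5 is 2 (since 3·2 = 6 = 1·5 + 1), so t ≡ 2·4 = 8 ≡ 3 (mod 5).
    Then x = 9 + 13·3 = 48, valid modulo lcm(13, 5) = 65: x ≡ 48 (mod 65).
  Combine with x ≡ 6 (mod 17); new modulus lcm = 1105.
    Write x = 48 + 65·t and substitute into x ≡ 6 (mod 17): 65·t ≡ 6 − 48 = -42 (mod 17).
    Reduce coefficients mod 17: 14·t ≡ 9 (mod 17).
    The inverse of 14 mod 17 is 11 (since 14·11 = 154 = 9·17 + 1), so t ≡ 11·9 = 99 ≡ 14 (mod 17).
    Then x = 48 + 65·14 = 958, valid modulo lcm(65, 17) = 1105: x ≡ 958 (mod 1105).
  Combine with x ≡ 17 (mod 19); new modulus lcm = 20995.
    Write x = 958 + 1105·t and substitute into x ≡ 17 (mod 19): 1105·t ≡ 17 − 958 = -941 (mod 19).
    Reduce coefficients mod 19: 3·t ≡ 9 (mod 19).
    The inverse of 3 mod 19 is 13 (since 3·13 = 39 = 2·19 + 1), so t ≡ 13·9 = 117 ≡ 3 (mod 19).
    Then x = 958 + 1105·3 = 4273, valid modulo lcm(1105, 19) = 20995: x ≡ 4273 (mod 20995).
Verify against each original: 4273 mod 13 = 9, 4273 mod 5 = 3, 4273 mod 17 = 6, 4273 mod 19 = 17.

x ≡ 4273 (mod 20995).


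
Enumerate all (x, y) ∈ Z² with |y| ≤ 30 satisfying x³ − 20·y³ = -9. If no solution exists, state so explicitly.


The equation is x³ - 20y³ = -9. For fixed y, x³ = 20·y³ − 9, so a solution requires the RHS to be a perfect cube.
Strategy: iterate y from -30 to 30, compute RHS = 20·y³ − 9, and check whether it is a (positive or negative) perfect cube.
Check small values of y:
  y = 0: RHS = -9 is not a perfect cube.
  y = 1: RHS = 11 is not a perfect cube.
  y = -1: RHS = -29 is not a perfect cube.
  y = 2: RHS = 151 is not a perfect cube.
  y = -2: RHS = -169 is not a perfect cube.
  y = 3: RHS = 531 is not a perfect cube.
  y = -3: RHS = -549 is not a perfect cube.
Continuing the search up to |y| = 30 finds no solutions either.
No (x, y) in the scanned range satisfies the equation.

No integer solutions with |y| ≤ 30.


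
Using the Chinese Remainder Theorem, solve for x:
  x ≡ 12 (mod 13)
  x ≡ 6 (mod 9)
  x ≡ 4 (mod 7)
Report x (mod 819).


Moduli 13, 9, 7 are pairwise coprime; by CRT there is a unique solution modulo M = 13 · 9 · 7 = 819.
Solve pairwise, accumulating the modulus:
  Start with x ≡ 12 (mod 13).
  Combine with x ≡ 6 (mod 9): since gcd(13, 9) = 1, we get a unique residue mod 117.
    Write x = 12 + 13·t and substitute into x ≡ 6 (mod 9): 13·t ≡ 6 − 12 = -6 (mod 9).
    Reduce coefficients mod 9: 4·t ≡ 3 (mod 9).
    The inverse of 4 mod 9 is 7 (since 4·7 = 28 = 3·9 + 1), so t ≡ 7·3 = 21 ≡ 3 (mod 9).
    Then x = 12 + 13·3 = 51, valid modulo lcm(13, 9) = 117: x ≡ 51 (mod 117).
  Combine with x ≡ 4 (mod 7): since gcd(117, 7) = 1, we get a unique residue mod 819.
    Write x = 51 + 117·t and substitute into x ≡ 4 (mod 7): 117·t ≡ 4 − 51 = -47 (mod 7).
    Reduce coefficients mod 7: 5·t ≡ 2 (mod 7).
    The inverse of 5 mod 7 is 3 (since 5·3 = 15 = 2·7 + 1), so t ≡ 3·2 = 6 ≡ 6 (mod 7).
    Then x = 51 + 117·6 = 753, valid modulo lcm(117, 7) = 819: x ≡ 753 (mod 819).
Verify: 753 mod 13 = 12 ✓, 753 mod 9 = 6 ✓, 753 mod 7 = 4 ✓.

x ≡ 753 (mod 819).


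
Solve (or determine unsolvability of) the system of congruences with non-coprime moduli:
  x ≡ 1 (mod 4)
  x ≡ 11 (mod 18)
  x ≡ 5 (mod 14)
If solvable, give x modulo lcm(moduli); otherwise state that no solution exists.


Moduli 4, 18, 14 are not pairwise coprime, so CRT works modulo lcm(m_i) when all pairwise compatibility conditions hold.
Pairwise compatibility: gcd(m_i, m_j) must divide a_i - a_j for every pair.
Merge one congruence at a time:
  Start: x ≡ 1 (mod 4).
  Combine with x ≡ 11 (mod 18): gcd(4, 18) = 2; 11 - 1 = 10, which IS divisible by 2, so compatible.
    Write x = 1 + 4·t and substitute into x ≡ 11 (mod 18): 4·t ≡ 11 − 1 = 10 (mod 18).
    Divide the congruence (and modulus) by g = 2: 2·t ≡ 5 (mod 9).
    The inverse of 2 mod 9 is 5 (since 2·5 = 10 = 1·9 + 1), so t ≡ 5·5 = 25 ≡ 7 (mod 9).
    Then x = 1 + 4·7 = 29, valid modulo lcm(4, 18) = 36: x ≡ 29 (mod 36).
  Combine with x ≡ 5 (mod 14): gcd(36, 14) = 2; 5 - 29 = -24, which IS divisible by 2, so compatible.
    Write x = 29 + 36·t and substitute into x ≡ 5 (mod 14): 36·t ≡ 5 − 29 = -24 (mod 14).
    Divide the congruence (and modulus) by g = 2: 18·t ≡ -12 (mod 7).
    Reduce coefficients mod 7: 4·t ≡ 2 (mod 7).
    The inverse of 4 mod 7 is 2 (since 4·2 = 8 = 1·7 + 1), so t ≡ 2·2 = 4 ≡ 4 (mod 7).
    Then x = 29 + 36·4 = 173, valid modulo lcm(36, 14) = 252: x ≡ 173 (mod 252).
Verify: 173 mod 4 = 1, 173 mod 18 = 11, 173 mod 14 = 5.

x ≡ 173 (mod 252).


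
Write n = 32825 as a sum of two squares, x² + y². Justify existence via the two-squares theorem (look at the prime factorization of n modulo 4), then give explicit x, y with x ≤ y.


Step 1: Factor n = 32825 = 5^2 · 13 · 101.
Step 2: Check the mod-4 condition on each prime factor: 5 ≡ 1 (mod 4), exponent 2; 13 ≡ 1 (mod 4), exponent 1; 101 ≡ 1 (mod 4), exponent 1.
All primes ≡ 3 (mod 4) appear to even exponent (or don't appear), so by the two-squares theorem n IS expressible as a sum of two squares.
Step 3: Build a representation. Group n = k² · m with k = 5 and m = 13 · 101 = 1313 (a product of primes ≡ 1 (mod 4)); a representation of m scales to one of n via (k·x)² + (k·y)² = k²(x² + y²). Each prime p ≡ 1 (mod 4) is itself a sum of two squares; find a² by testing p − a² for a perfect square:
  13: 13 − 1² = 12, 13 − 2² = 9 = 3² ⇒ 13 = 2² + 3².
  101: 101 − 1² = 100 = 10² ⇒ 101 = 1² + 10².
  Combine using the Brahmagupta–Fibonacci identity (a² + b²)(c² + d²) = (ac − bd)² + (ad + bc)² = (ac + bd)² + (ad − bc)²:
  13 · 101 = 1313: from (2² + 3²)(1² + 10²), take (2·1 − 3·10, 2·10 + 3·1) = (2 − 30, 20 + 3) = (-28, 23); dropping signs (only squares matter) gives (28, 23); check 28² + 23² = 784 + 529 = 1313 ✓.
  Scale by k = 5: (5·28, 5·23) = (140, 115).
Step 4: Order so x ≤ y and verify: 115² + 140² = 13225 + 19600 = 32825 = n. ✓

n = 32825 = 115² + 140² (one valid representation with x ≤ y).


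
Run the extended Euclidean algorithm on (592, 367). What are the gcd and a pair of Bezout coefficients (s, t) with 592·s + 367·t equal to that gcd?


Euclidean algorithm on (592, 367) — divide until remainder is 0:
  592 = 1 · 367 + 225
  367 = 1 · 225 + 142
  225 = 1 · 142 + 83
  142 = 1 · 83 + 59
  83 = 1 · 59 + 24
  59 = 2 · 24 + 11
  24 = 2 · 11 + 2
  11 = 5 · 2 + 1
  2 = 2 · 1 + 0
gcd(592, 367) = 1.
Track Bezout coefficients alongside the remainders: start with r₀ = 592 = a·1 + b·0 (s = 1, t = 0) and r₁ = 367 = a·0 + b·1 (s = 0, t = 1); each new remainder r_{k+1} = r_{k-1} − q_k·r_k inherits s_{k+1} = s_{k-1} − q_k·s_k, t_{k+1} = t_{k-1} − q_k·t_k, so r_k = a·s_k + b·t_k at every step:
  q = 1: r = 225, s = 1 − 1·0 = 1, t = 0 − 1·1 = -1  (check: 592·1 + 367·(-1) = 225)
  q = 1: r = 142, s = 0 − 1·1 = -1, t = 1 − 1·(-1) = 2  (check: 592·(-1) + 367·2 = 142)
  q = 1: r = 83, s = 1 − 1·(-1) = 2, t = -1 − 1·2 = -3  (check: 592·2 + 367·(-3) = 83)
  q = 1: r = 59, s = -1 − 1·2 = -3, t = 2 − 1·(-3) = 5  (check: 592·(-3) + 367·5 = 59)
  q = 1: r = 24, s = 2 − 1·(-3) = 5, t = -3 − 1·5 = -8  (check: 592·5 + 367·(-8) = 24)
  q = 2: r = 11, s = -3 − 2·5 = -13, t = 5 − 2·(-8) = 21  (check: 592·(-13) + 367·21 = 11)
  q = 2: r = 2, s = 5 − 2·(-13) = 31, t = -8 − 2·21 = -50  (check: 592·31 + 367·(-50) = 2)
  q = 5: r = 1, s = -13 − 5·31 = -168, t = 21 − 5·(-50) = 271  (check: 592·(-168) + 367·271 = 1)
The row with r = 1 (the gcd) gives the Bezout coefficients s = -168, t = 271.
Result: 592 · (-168) + 367 · (271) = 1.

gcd(592, 367) = 1; s = -168, t = 271 (check: 592·(-168) + 367·271 = 1).


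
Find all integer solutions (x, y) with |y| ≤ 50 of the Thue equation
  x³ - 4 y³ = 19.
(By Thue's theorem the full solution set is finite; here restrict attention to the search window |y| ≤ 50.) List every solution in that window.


The equation is x³ - 4y³ = 19. For fixed y, x³ = 4·y³ + 19, so a solution requires the RHS to be a perfect cube.
Strategy: iterate y from -50 to 50, compute RHS = 4·y³ + 19, and check whether it is a (positive or negative) perfect cube.
Check small values of y:
  y = 0: RHS = 19 is not a perfect cube.
  y = 1: RHS = 23 is not a perfect cube.
  y = -1: RHS = 15 is not a perfect cube.
  y = 2: RHS = 51 is not a perfect cube.
  y = -2: RHS = -13 is not a perfect cube.
  y = 3: RHS = 127 is not a perfect cube.
  y = -3: RHS = -89 is not a perfect cube.
Continuing the search up to |y| = 50 finds no solutions either.
No (x, y) in the scanned range satisfies the equation.

No integer solutions with |y| ≤ 50.


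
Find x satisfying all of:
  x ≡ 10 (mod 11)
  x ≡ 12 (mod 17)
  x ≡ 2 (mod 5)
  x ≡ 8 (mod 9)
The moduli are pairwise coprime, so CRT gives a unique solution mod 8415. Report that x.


Product of moduli M = 11 · 17 · 5 · 9 = 8415.
Merge one congruence at a time:
  Start: x ≡ 10 (mod 11).
  Combine with x ≡ 12 (mod 17); new modulus lcm = 187.
    Write x = 10 + 11·t and substitute into x ≡ 12 (mod 17): 11·t ≡ 12 − 10 = 2 (mod 17).
    The inverse of 11 mod 17 is 14 (since 11·14 = 154 = 9·17 + 1), so t ≡ 14·2 = 28 ≡ 11 (mod 17).
    Then x = 10 + 11·11 = 131, valid modulo lcm(11, 17) = 187: x ≡ 131 (mod 187).
  Combine with x ≡ 2 (mod 5); new modulus lcm = 935.
    Write x = 131 + 187·t and substitute into x ≡ 2 (mod 5): 187·t ≡ 2 − 131 = -129 (mod 5).
    Reduce coefficients mod 5: 2·t ≡ 1 (mod 5).
    The inverse of 2 mod 5 is 3 (since 2·3 = 6 = 1·5 + 1), so t ≡ 3·1 = 3 ≡ 3 (mod 5).
    Then x = 131 + 187·3 = 692, valid modulo lcm(187, 5) = 935: x ≡ 692 (mod 935).
  Combine with x ≡ 8 (mod 9); new modulus lcm = 8415.
    Write x = 692 + 935·t and substitute into x ≡ 8 (mod 9): 935·t ≡ 8 − 692 = -684 (mod 9).
    Reduce coefficients mod 9: 8·t ≡ 0 (mod 9).
    The inverse of 8 mod 9 is 8 (since 8·8 = 64 = 7·9 + 1), so t ≡ 8·0 = 0 ≡ 0 (mod 9).
    Then x = 692 + 935·0 = 692, valid modulo lcm(935, 9) = 8415: x ≡ 692 (mod 8415).
Verify against each original: 692 mod 11 = 10, 692 mod 17 = 12, 692 mod 5 = 2, 692 mod 9 = 8.

x ≡ 692 (mod 8415).


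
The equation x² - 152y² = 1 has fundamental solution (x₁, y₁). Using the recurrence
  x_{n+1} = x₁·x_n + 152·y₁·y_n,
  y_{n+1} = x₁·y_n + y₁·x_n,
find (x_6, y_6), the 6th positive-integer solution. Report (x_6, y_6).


Step 1: Find the fundamental solution (x₁, y₁) of x² - 152y² = 1.
  Expand √152 as a continued fraction. a₀ = ⌊√152⌋ = 12; iterate m_{k+1} = d_k·a_k − m_k, d_{k+1} = (152 − m_{k+1}²)/d_k, a_{k+1} = ⌊(a₀ + m_{k+1})/d_{k+1}⌋ (starting m₀ = 0, d₀ = 1), with convergents p_k = a_k·p_{k-1} + p_{k-2}, q_k = a_k·q_{k-1} + q_{k-2} (p₋₁ = 1, q₋₁ = 0):
  k = 0: a₀ = 12; p₀/q₀ = 12/1; p₀² − 152·q₀² = 144 − 152 = -8.
  k = 1: m = 12, d = 8, a = ⌊(12 + 12)/8⌋ = 3; p/q = (3·12 + 1)/(3·1 + 0) = 37/3; p² − 152·q² = 1369 − 1368 = 1.
  The first convergent with p² − 152·q² = 1 gives the fundamental solution (x₁, y₁) = (37, 3).
Step 2: Apply the recurrence (x_{n+1}, y_{n+1}) = (x₁x_n + 152y₁y_n, x₁y_n + y₁x_n) repeatedly.
  From (x_1, y_1) = (37, 3): x_2 = 37·37 + 152·3·3 = 2737; y_2 = 37·3 + 3·37 = 222.
  From (x_2, y_2) = (2737, 222): x_3 = 37·2737 + 152·3·222 = 202501; y_3 = 37·222 + 3·2737 = 16425.
  From (x_3, y_3) = (202501, 16425): x_4 = 37·202501 + 152·3·16425 = 14982337; y_4 = 37·16425 + 3·202501 = 1215228.
  From (x_4, y_4) = (14982337, 1215228): x_5 = 37·14982337 + 152·3·1215228 = 1108490437; y_5 = 37·1215228 + 3·14982337 = 89910447.
  From (x_5, y_5) = (1108490437, 89910447): x_6 = 37·1108490437 + 152·3·89910447 = 82013310001; y_6 = 37·89910447 + 3·1108490437 = 6652157850.
Step 3: Verify x_6² - 152·y_6² = 6726183017320126620001 - 6726183017320126620000 = 1 (should be 1). ✓

(x_1, y_1) = (37, 3); (x_6, y_6) = (82013310001, 6652157850).


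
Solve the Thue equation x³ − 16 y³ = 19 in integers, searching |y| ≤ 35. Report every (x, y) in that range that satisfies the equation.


The equation is x³ - 16y³ = 19. For fixed y, x³ = 16·y³ + 19, so a solution requires the RHS to be a perfect cube.
Strategy: iterate y from -35 to 35, compute RHS = 16·y³ + 19, and check whether it is a (positive or negative) perfect cube.
Check small values of y:
  y = 0: RHS = 19 is not a perfect cube.
  y = 1: RHS = 35 is not a perfect cube.
  y = -1: RHS = 3 is not a perfect cube.
  y = 2: RHS = 147 is not a perfect cube.
  y = -2: RHS = -109 is not a perfect cube.
  y = 3: RHS = 451 is not a perfect cube.
  y = -3: RHS = -413 is not a perfect cube.
Continuing the search up to |y| = 35 finds no solutions either.
No (x, y) in the scanned range satisfies the equation.

No integer solutions with |y| ≤ 35.


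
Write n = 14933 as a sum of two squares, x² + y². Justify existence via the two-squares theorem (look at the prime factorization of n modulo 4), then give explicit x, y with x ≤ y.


Step 1: Factor n = 14933 = 109 · 137.
Step 2: Check the mod-4 condition on each prime factor: 109 ≡ 1 (mod 4), exponent 1; 137 ≡ 1 (mod 4), exponent 1.
All primes ≡ 3 (mod 4) appear to even exponent (or don't appear), so by the two-squares theorem n IS expressible as a sum of two squares.
Step 3: Build a representation. Here n = 109 · 137 is a product of primes ≡ 1 (mod 4). Each prime p ≡ 1 (mod 4) is itself a sum of two squares; find a² by testing p − a² for a perfect square:
  109: 109 − 1² = 108, 109 − 2² = 105, 109 − 3² = 100 = 10² ⇒ 109 = 3² + 10².
  137: 137 − 1² = 136, 137 − 2² = 133, 137 − 3² = 128, 137 − 4² = 121 = 11² ⇒ 137 = 4² + 11².
  Combine using the Brahmagupta–Fibonacci identity (a² + b²)(c² + d²) = (ac − bd)² + (ad + bc)² = (ac + bd)² + (ad − bc)²:
  109 · 137 = 14933: from (3² + 10²)(4² + 11²), take (3·4 − 10·11, 3·11 + 10·4) = (12 − 110, 33 + 40) = (-98, 73); dropping signs (only squares matter) gives (98, 73); check 98² + 73² = 9604 + 5329 = 14933 ✓.
Step 4: Order so x ≤ y and verify: 73² + 98² = 5329 + 9604 = 14933 = n. ✓

n = 14933 = 73² + 98² (one valid representation with x ≤ y).


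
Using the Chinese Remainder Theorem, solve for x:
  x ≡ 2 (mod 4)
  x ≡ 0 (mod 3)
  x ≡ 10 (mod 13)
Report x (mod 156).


Moduli 4, 3, 13 are pairwise coprime; by CRT there is a unique solution modulo M = 4 · 3 · 13 = 156.
Solve pairwise, accumulating the modulus:
  Start with x ≡ 2 (mod 4).
  Combine with x ≡ 0 (mod 3): since gcd(4, 3) = 1, we get a unique residue mod 12.
    Write x = 2 + 4·t and substitute into x ≡ 0 (mod 3): 4·t ≡ 0 − 2 = -2 (mod 3).
    Reduce coefficients mod 3: 1·t ≡ 1 (mod 3).
    So t ≡ 1 (mod 3).
    Then x = 2 + 4·1 = 6, valid modulo lcm(4, 3) = 12: x ≡ 6 (mod 12).
  Combine with x ≡ 10 (mod 13): since gcd(12, 13) = 1, we get a unique residue mod 156.
    Write x = 6 + 12·t and substitute into x ≡ 10 (mod 13): 12·t ≡ 10 − 6 = 4 (mod 13).
    The inverse of 12 mod 13 is 12 (since 12·12 = 144 = 11·13 + 1), so t ≡ 12·4 = 48 ≡ 9 (mod 13).
    Then x = 6 + 12·9 = 114, valid modulo lcm(12, 13) = 156: x ≡ 114 (mod 156).
Verify: 114 mod 4 = 2 ✓, 114 mod 3 = 0 ✓, 114 mod 13 = 10 ✓.

x ≡ 114 (mod 156).


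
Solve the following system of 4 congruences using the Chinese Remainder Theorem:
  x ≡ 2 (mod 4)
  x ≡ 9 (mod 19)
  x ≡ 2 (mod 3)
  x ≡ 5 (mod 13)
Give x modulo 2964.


Product of moduli M = 4 · 19 · 3 · 13 = 2964.
Merge one congruence at a time:
  Start: x ≡ 2 (mod 4).
  Combine with x ≡ 9 (mod 19); new modulus lcm = 76.
    Write x = 2 + 4·t and substitute into x ≡ 9 (mod 19): 4·t ≡ 9 − 2 = 7 (mod 19).
    The inverse of 4 mod 19 is 5 (since 4·5 = 20 = 1·19 + 1), so t ≡ 5·7 = 35 ≡ 16 (mod 19).
    Then x = 2 + 4·16 = 66, valid modulo lcm(4, 19) = 76: x ≡ 66 (mod 76).
  Combine with x ≡ 2 (mod 3); new modulus lcm = 228.
    Write x = 66 + 76·t and substitute into x ≡ 2 (mod 3): 76·t ≡ 2 − 66 = -64 (mod 3).
    Reduce coefficients mod 3: 1·t ≡ 2 (mod 3).
    So t ≡ 2 (mod 3).
    Then x = 66 + 76·2 = 218, valid modulo lcm(76, 3) = 228: x ≡ 218 (mod 228).
  Combine with x ≡ 5 (mod 13); new modulus lcm = 2964.
    Write x = 218 + 228·t and substitute into x ≡ 5 (mod 13): 228·t ≡ 5 − 218 = -213 (mod 13).
    Reduce coefficients mod 13: 7·t ≡ 8 (mod 13).
    The inverse of 7 mod 13 is 2 (since 7·2 = 14 = 1·13 + 1), so t ≡ 2·8 = 16 ≡ 3 (mod 13).
    Then x = 218 + 228·3 = 902, valid modulo lcm(228, 13) = 2964: x ≡ 902 (mod 2964).
Verify against each original: 902 mod 4 = 2, 902 mod 19 = 9, 902 mod 3 = 2, 902 mod 13 = 5.

x ≡ 902 (mod 2964).


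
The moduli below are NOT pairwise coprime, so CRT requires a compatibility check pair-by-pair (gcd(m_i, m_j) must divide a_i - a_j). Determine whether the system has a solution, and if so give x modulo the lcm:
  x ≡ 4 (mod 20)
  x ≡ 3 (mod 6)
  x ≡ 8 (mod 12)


Moduli 20, 6, 12 are not pairwise coprime, so CRT works modulo lcm(m_i) when all pairwise compatibility conditions hold.
Pairwise compatibility: gcd(m_i, m_j) must divide a_i - a_j for every pair.
Merge one congruence at a time:
  Start: x ≡ 4 (mod 20).
  Combine with x ≡ 3 (mod 6): gcd(20, 6) = 2, and 3 - 4 = -1 is NOT divisible by 2.
    ⇒ system is inconsistent (no integer solution).

No solution (the system is inconsistent).


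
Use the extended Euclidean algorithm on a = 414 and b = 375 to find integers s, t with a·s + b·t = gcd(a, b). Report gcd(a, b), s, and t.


Euclidean algorithm on (414, 375) — divide until remainder is 0:
  414 = 1 · 375 + 39
  375 = 9 · 39 + 24
  39 = 1 · 24 + 15
  24 = 1 · 15 + 9
  15 = 1 · 9 + 6
  9 = 1 · 6 + 3
  6 = 2 · 3 + 0
gcd(414, 375) = 3.
Track Bezout coefficients alongside the remainders: start with r₀ = 414 = a·1 + b·0 (s = 1, t = 0) and r₁ = 375 = a·0 + b·1 (s = 0, t = 1); each new remainder r_{k+1} = r_{k-1} − q_k·r_k inherits s_{k+1} = s_{k-1} − q_k·s_k, t_{k+1} = t_{k-1} − q_k·t_k, so r_k = a·s_k + b·t_k at every step:
  q = 1: r = 39, s = 1 − 1·0 = 1, t = 0 − 1·1 = -1  (check: 414·1 + 375·(-1) = 39)
  q = 9: r = 24, s = 0 − 9·1 = -9, t = 1 − 9·(-1) = 10  (check: 414·(-9) + 375·10 = 24)
  q = 1: r = 15, s = 1 − 1·(-9) = 10, t = -1 − 1·10 = -11  (check: 414·10 + 375·(-11) = 15)
  q = 1: r = 9, s = -9 − 1·10 = -19, t = 10 − 1·(-11) = 21  (check: 414·(-19) + 375·21 = 9)
  q = 1: r = 6, s = 10 − 1·(-19) = 29, t = -11 − 1·21 = -32  (check: 414·29 + 375·(-32) = 6)
  q = 1: r = 3, s = -19 − 1·29 = -48, t = 21 − 1·(-32) = 53  (check: 414·(-48) + 375·53 = 3)
The row with r = 3 (the gcd) gives the Bezout coefficients s = -48, t = 53.
Result: 414 · (-48) + 375 · (53) = 3.

gcd(414, 375) = 3; s = -48, t = 53 (check: 414·(-48) + 375·53 = 3).


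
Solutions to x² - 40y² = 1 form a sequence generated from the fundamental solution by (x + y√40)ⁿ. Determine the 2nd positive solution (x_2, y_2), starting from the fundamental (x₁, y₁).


Step 1: Find the fundamental solution (x₁, y₁) of x² - 40y² = 1.
  Expand √40 as a continued fraction. a₀ = ⌊√40⌋ = 6; iterate m_{k+1} = d_k·a_k − m_k, d_{k+1} = (40 − m_{k+1}²)/d_k, a_{k+1} = ⌊(a₀ + m_{k+1})/d_{k+1}⌋ (starting m₀ = 0, d₀ = 1), with convergents p_k = a_k·p_{k-1} + p_{k-2}, q_k = a_k·q_{k-1} + q_{k-2} (p₋₁ = 1, q₋₁ = 0):
  k = 0: a₀ = 6; p₀/q₀ = 6/1; p₀² − 40·q₀² = 36 − 40 = -4.
  k = 1: m = 6, d = 4, a = ⌊(6 + 6)/4⌋ = 3; p/q = (3·6 + 1)/(3·1 + 0) = 19/3; p² − 40·q² = 361 − 360 = 1.
  The first convergent with p² − 40·q² = 1 gives the fundamental solution (x₁, y₁) = (19, 3).
Step 2: Apply the recurrence (x_{n+1}, y_{n+1}) = (x₁x_n + 40y₁y_n, x₁y_n + y₁x_n) repeatedly.
  From (x_1, y_1) = (19, 3): x_2 = 19·19 + 40·3·3 = 721; y_2 = 19·3 + 3·19 = 114.
Step 3: Verify x_2² - 40·y_2² = 519841 - 519840 = 1 (should be 1). ✓

(x_1, y_1) = (19, 3); (x_2, y_2) = (721, 114).


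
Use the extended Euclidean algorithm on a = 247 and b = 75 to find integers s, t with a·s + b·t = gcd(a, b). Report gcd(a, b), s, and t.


Euclidean algorithm on (247, 75) — divide until remainder is 0:
  247 = 3 · 75 + 22
  75 = 3 · 22 + 9
  22 = 2 · 9 + 4
  9 = 2 · 4 + 1
  4 = 4 · 1 + 0
gcd(247, 75) = 1.
Track Bezout coefficients alongside the remainders: start with r₀ = 247 = a·1 + b·0 (s = 1, t = 0) and r₁ = 75 = a·0 + b·1 (s = 0, t = 1); each new remainder r_{k+1} = r_{k-1} − q_k·r_k inherits s_{k+1} = s_{k-1} − q_k·s_k, t_{k+1} = t_{k-1} − q_k·t_k, so r_k = a·s_k + b·t_k at every step:
  q = 3: r = 22, s = 1 − 3·0 = 1, t = 0 − 3·1 = -3  (check: 247·1 + 75·(-3) = 22)
  q = 3: r = 9, s = 0 − 3·1 = -3, t = 1 − 3·(-3) = 10  (check: 247·(-3) + 75·10 = 9)
  q = 2: r = 4, s = 1 − 2·(-3) = 7, t = -3 − 2·10 = -23  (check: 247·7 + 75·(-23) = 4)
  q = 2: r = 1, s = -3 − 2·7 = -17, t = 10 − 2·(-23) = 56  (check: 247·(-17) + 75·56 = 1)
The row with r = 1 (the gcd) gives the Bezout coefficients s = -17, t = 56.
Result: 247 · (-17) + 75 · (56) = 1.

gcd(247, 75) = 1; s = -17, t = 56 (check: 247·(-17) + 75·56 = 1).


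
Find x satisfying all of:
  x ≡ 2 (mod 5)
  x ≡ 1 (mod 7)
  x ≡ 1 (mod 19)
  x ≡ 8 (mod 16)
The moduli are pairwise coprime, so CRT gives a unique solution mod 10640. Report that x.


Product of moduli M = 5 · 7 · 19 · 16 = 10640.
Merge one congruence at a time:
  Start: x ≡ 2 (mod 5).
  Combine with x ≡ 1 (mod 7); new modulus lcm = 35.
    Write x = 2 + 5·t and substitute into x ≡ 1 (mod 7): 5·t ≡ 1 − 2 = -1 (mod 7).
    Reduce coefficients mod 7: 5·t ≡ 6 (mod 7).
    The inverse of 5 mod 7 is 3 (since 5·3 = 15 = 2·7 + 1), so t ≡ 3·6 = 18 ≡ 4 (mod 7).
    Then x = 2 + 5·4 = 22, valid modulo lcm(5, 7) = 35: x ≡ 22 (mod 35).
  Combine with x ≡ 1 (mod 19); new modulus lcm = 665.
    Write x = 22 + 35·t and substitute into x ≡ 1 (mod 19): 35·t ≡ 1 − 22 = -21 (mod 19).
    Reduce coefficients mod 19: 16·t ≡ 17 (mod 19).
    The inverse of 16 mod 19 is 6 (since 16·6 = 96 = 5·19 + 1), so t ≡ 6·17 = 102 ≡ 7 (mod 19).
    Then x = 22 + 35·7 = 267, valid modulo lcm(35, 19) = 665: x ≡ 267 (mod 665).
  Combine with x ≡ 8 (mod 16); new modulus lcm = 10640.
    Write x = 267 + 665·t and substitute into x ≡ 8 (mod 16): 665·t ≡ 8 − 267 = -259 (mod 16).
    Reduce coefficients mod 16: 9·t ≡ 13 (mod 16).
    The inverse of 9 mod 16 is 9 (since 9·9 = 81 = 5·16 + 1), so t ≡ 9·13 = 117 ≡ 5 (mod 16).
    Then x = 267 + 665·5 = 3592, valid modulo lcm(665, 16) = 10640: x ≡ 3592 (mod 10640).
Verify against each original: 3592 mod 5 = 2, 3592 mod 7 = 1, 3592 mod 19 = 1, 3592 mod 16 = 8.

x ≡ 3592 (mod 10640).


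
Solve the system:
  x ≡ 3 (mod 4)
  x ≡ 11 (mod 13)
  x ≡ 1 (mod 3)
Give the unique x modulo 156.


Moduli 4, 13, 3 are pairwise coprime; by CRT there is a unique solution modulo M = 4 · 13 · 3 = 156.
Solve pairwise, accumulating the modulus:
  Start with x ≡ 3 (mod 4).
  Combine with x ≡ 11 (mod 13): since gcd(4, 13) = 1, we get a unique residue mod 52.
    Write x = 3 + 4·t and substitute into x ≡ 11 (mod 13): 4·t ≡ 11 − 3 = 8 (mod 13).
    The inverse of 4 mod 13 is 10 (since 4·10 = 40 = 3·13 + 1), so t ≡ 10·8 = 80 ≡ 2 (mod 13).
    Then x = 3 + 4·2 = 11, valid modulo lcm(4, 13) = 52: x ≡ 11 (mod 52).
  Combine with x ≡ 1 (mod 3): since gcd(52, 3) = 1, we get a unique residue mod 156.
    Write x = 11 + 52·t and substitute into x ≡ 1 (mod 3): 52·t ≡ 1 − 11 = -10 (mod 3).
    Reduce coefficients mod 3: 1·t ≡ 2 (mod 3).
    So t ≡ 2 (mod 3).
    Then x = 11 + 52·2 = 115, valid modulo lcm(52, 3) = 156: x ≡ 115 (mod 156).
Verify: 115 mod 4 = 3 ✓, 115 mod 13 = 11 ✓, 115 mod 3 = 1 ✓.

x ≡ 115 (mod 156).


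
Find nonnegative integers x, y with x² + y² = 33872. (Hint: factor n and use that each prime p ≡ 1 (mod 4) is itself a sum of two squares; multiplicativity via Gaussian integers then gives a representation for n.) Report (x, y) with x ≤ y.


Step 1: Factor n = 33872 = 2^4 · 29 · 73.
Step 2: Check the mod-4 condition on each prime factor: 2 = 2 (special); 29 ≡ 1 (mod 4), exponent 1; 73 ≡ 1 (mod 4), exponent 1.
All primes ≡ 3 (mod 4) appear to even exponent (or don't appear), so by the two-squares theorem n IS expressible as a sum of two squares.
Step 3: Build a representation. Group n = k² · m with k = 4 and m = 29 · 73 = 2117 (a product of primes ≡ 1 (mod 4)); a representation of m scales to one of n via (k·x)² + (k·y)² = k²(x² + y²). Each prime p ≡ 1 (mod 4) is itself a sum of two squares; find a² by testing p − a² for a perfect square:
  29: 29 − 1² = 28, 29 − 2² = 25 = 5² ⇒ 29 = 2² + 5².
  73: 73 − 1² = 72, 73 − 2² = 69, 73 − 3² = 64 = 8² ⇒ 73 = 3² + 8².
  Combine using the Brahmagupta–Fibonacci identity (a² + b²)(c² + d²) = (ac − bd)² + (ad + bc)² = (ac + bd)² + (ad − bc)²:
  29 · 73 = 2117: from (2² + 5²)(3² + 8²), take (2·3 − 5·8, 2·8 + 5·3) = (6 − 40, 16 + 15) = (-34, 31); dropping signs (only squares matter) gives (34, 31); check 34² + 31² = 1156 + 961 = 2117 ✓.
  Scale by k = 4: (4·34, 4·31) = (136, 124).
Step 4: Order so x ≤ y and verify: 124² + 136² = 15376 + 18496 = 33872 = n. ✓

n = 33872 = 124² + 136² (one valid representation with x ≤ y).


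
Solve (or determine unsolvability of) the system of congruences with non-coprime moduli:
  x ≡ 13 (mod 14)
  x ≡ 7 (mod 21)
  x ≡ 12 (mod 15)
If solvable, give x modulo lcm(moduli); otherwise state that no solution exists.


Moduli 14, 21, 15 are not pairwise coprime, so CRT works modulo lcm(m_i) when all pairwise compatibility conditions hold.
Pairwise compatibility: gcd(m_i, m_j) must divide a_i - a_j for every pair.
Merge one congruence at a time:
  Start: x ≡ 13 (mod 14).
  Combine with x ≡ 7 (mod 21): gcd(14, 21) = 7, and 7 - 13 = -6 is NOT divisible by 7.
    ⇒ system is inconsistent (no integer solution).

No solution (the system is inconsistent).


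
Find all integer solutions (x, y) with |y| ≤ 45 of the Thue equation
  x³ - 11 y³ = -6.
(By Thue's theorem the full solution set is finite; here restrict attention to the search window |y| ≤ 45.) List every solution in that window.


The equation is x³ - 11y³ = -6. For fixed y, x³ = 11·y³ − 6, so a solution requires the RHS to be a perfect cube.
Strategy: iterate y from -45 to 45, compute RHS = 11·y³ − 6, and check whether it is a (positive or negative) perfect cube.
Check small values of y:
  y = 0: RHS = -6 is not a perfect cube.
  y = 1: RHS = 5 is not a perfect cube.
  y = -1: RHS = -17 is not a perfect cube.
  y = 2: RHS = 82 is not a perfect cube.
  y = -2: RHS = -94 is not a perfect cube.
  y = 3: RHS = 291 is not a perfect cube.
  y = -3: RHS = -303 is not a perfect cube.
Continuing the search up to |y| = 45 finds no solutions either.
No (x, y) in the scanned range satisfies the equation.

No integer solutions with |y| ≤ 45.


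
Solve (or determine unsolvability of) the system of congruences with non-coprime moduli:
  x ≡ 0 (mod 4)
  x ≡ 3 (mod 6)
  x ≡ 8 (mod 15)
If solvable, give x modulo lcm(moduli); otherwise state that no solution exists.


Moduli 4, 6, 15 are not pairwise coprime, so CRT works modulo lcm(m_i) when all pairwise compatibility conditions hold.
Pairwise compatibility: gcd(m_i, m_j) must divide a_i - a_j for every pair.
Merge one congruence at a time:
  Start: x ≡ 0 (mod 4).
  Combine with x ≡ 3 (mod 6): gcd(4, 6) = 2, and 3 - 0 = 3 is NOT divisible by 2.
    ⇒ system is inconsistent (no integer solution).

No solution (the system is inconsistent).


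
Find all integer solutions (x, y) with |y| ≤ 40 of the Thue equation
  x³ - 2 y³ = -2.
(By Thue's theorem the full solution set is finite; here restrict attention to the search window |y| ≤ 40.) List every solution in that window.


The equation is x³ - 2y³ = -2. For fixed y, x³ = 2·y³ − 2, so a solution requires the RHS to be a perfect cube.
Strategy: iterate y from -40 to 40, compute RHS = 2·y³ − 2, and check whether it is a (positive or negative) perfect cube.
Check small values of y:
  y = 0: RHS = -2 is not a perfect cube.
  y = 1: RHS = 0 = (0)³ ⇒ x = 0 works.
  y = -1: RHS = -4 is not a perfect cube.
  y = 2: RHS = 14 is not a perfect cube.
  y = -2: RHS = -18 is not a perfect cube.
  y = 3: RHS = 52 is not a perfect cube.
  y = -3: RHS = -56 is not a perfect cube.
Continuing the search up to |y| = 40 finds no further solutions beyond those listed.
Collected solutions: (0, 1).

Solutions (with |y| ≤ 40): (0, 1).


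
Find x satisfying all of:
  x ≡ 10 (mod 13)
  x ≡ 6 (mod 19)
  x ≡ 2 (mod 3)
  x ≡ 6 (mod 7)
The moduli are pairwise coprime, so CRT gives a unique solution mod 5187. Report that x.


Product of moduli M = 13 · 19 · 3 · 7 = 5187.
Merge one congruence at a time:
  Start: x ≡ 10 (mod 13).
  Combine with x ≡ 6 (mod 19); new modulus lcm = 247.
    Write x = 10 + 13·t and substitute into x ≡ 6 (mod 19): 13·t ≡ 6 − 10 = -4 (mod 19).
    Reduce coefficients mod 19: 13·t ≡ 15 (mod 19).
    The inverse of 13 mod 19 is 3 (since 13·3 = 39 = 2·19 + 1), so t ≡ 3·15 = 45 ≡ 7 (mod 19).
    Then x = 10 + 13·7 = 101, valid modulo lcm(13, 19) = 247: x ≡ 101 (mod 247).
  Combine with x ≡ 2 (mod 3); new modulus lcm = 741.
    Write x = 101 + 247·t and substitute into x ≡ 2 (mod 3): 247·t ≡ 2 − 101 = -99 (mod 3).
    Reduce coefficients mod 3: 1·t ≡ 0 (mod 3).
    So t ≡ 0 (mod 3).
    Then x = 101 + 247·0 = 101, valid modulo lcm(247, 3) = 741: x ≡ 101 (mod 741).
  Combine with x ≡ 6 (mod 7); new modulus lcm = 5187.
    Write x = 101 + 741·t and substitute into x ≡ 6 (mod 7): 741·t ≡ 6 − 101 = -95 (mod 7).
    Reduce coefficients mod 7: 6·t ≡ 3 (mod 7).
    The inverse of 6 mod 7 is 6 (since 6·6 = 36 = 5·7 + 1), so t ≡ 6·3 = 18 ≡ 4 (mod 7).
    Then x = 101 + 741·4 = 3065, valid modulo lcm(741, 7) = 5187: x ≡ 3065 (mod 5187).
Verify against each original: 3065 mod 13 = 10, 3065 mod 19 = 6, 3065 mod 3 = 2, 3065 mod 7 = 6.

x ≡ 3065 (mod 5187).


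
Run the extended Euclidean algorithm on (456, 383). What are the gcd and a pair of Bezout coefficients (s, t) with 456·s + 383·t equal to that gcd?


Euclidean algorithm on (456, 383) — divide until remainder is 0:
  456 = 1 · 383 + 73
  383 = 5 · 73 + 18
  73 = 4 · 18 + 1
  18 = 18 · 1 + 0
gcd(456, 383) = 1.
Track Bezout coefficients alongside the remainders: start with r₀ = 456 = a·1 + b·0 (s = 1, t = 0) and r₁ = 383 = a·0 + b·1 (s = 0, t = 1); each new remainder r_{k+1} = r_{k-1} − q_k·r_k inherits s_{k+1} = s_{k-1} − q_k·s_k, t_{k+1} = t_{k-1} − q_k·t_k, so r_k = a·s_k + b·t_k at every step:
  q = 1: r = 73, s = 1 − 1·0 = 1, t = 0 − 1·1 = -1  (check: 456·1 + 383·(-1) = 73)
  q = 5: r = 18, s = 0 − 5·1 = -5, t = 1 − 5·(-1) = 6  (check: 456·(-5) + 383·6 = 18)
  q = 4: r = 1, s = 1 − 4·(-5) = 21, t = -1 − 4·6 = -25  (check: 456·21 + 383·(-25) = 1)
The row with r = 1 (the gcd) gives the Bezout coefficients s = 21, t = -25.
Result: 456 · (21) + 383 · (-25) = 1.

gcd(456, 383) = 1; s = 21, t = -25 (check: 456·21 + 383·(-25) = 1).
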